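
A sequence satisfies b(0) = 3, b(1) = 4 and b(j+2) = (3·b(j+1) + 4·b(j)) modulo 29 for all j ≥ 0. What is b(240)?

24

We have b(0) = 3, b(1) = 4, b(2) = 24, b(3) = 1, b(4) = 12, b(5) = 11, b(6) = 23, b(7) = 26, b(8) = 25, b(9) = 5, b(10) = 28, b(11) = 17, b(12) = 18, b(13) = 6, b(14) = 3, b(15) = 4.
The sequence repeats with period 14.
(240 - 0) mod 14 = 2, so b(240) = b(2) = 24.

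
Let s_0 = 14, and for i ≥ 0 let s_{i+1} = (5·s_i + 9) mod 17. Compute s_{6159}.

Computing terms: s_0 = 14,  s_1 = 11,  s_2 = 13,  s_3 = 6,  s_4 = 5,  s_5 = 0,  s_6 = 9,  s_7 = 3,  s_8 = 7,  s_9 = 10,  s_{10} = 8,  s_{11} = 15,  s_{12} = 16,  s_{13} = 4,  s_{14} = 12,  s_{15} = 1,  s_{16} = 14.
The sequence repeats with period 16.
So s_{6159} = s_{0 + ((6159-0) mod 16)} = s_{15} = 1.

1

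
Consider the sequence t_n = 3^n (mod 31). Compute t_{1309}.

12

Listing terms: t_0 = 1; t_1 = 3; t_2 = 9; t_3 = 27; t_4 = 19; t_5 = 26; t_6 = 16; t_7 = 17; t_8 = 20; t_9 = 29; t_{10} = 25; t_{11} = 13; t_{12} = 8; t_{13} = 24; t_{14} = 10; t_{15} = 30; t_{16} = 28; t_{17} = 22; t_{18} = 4; t_{19} = 12; t_{20} = 5; t_{21} = 15; t_{22} = 14; t_{23} = 11; t_{24} = 2; t_{25} = 6; t_{26} = 18; t_{27} = 23; t_{28} = 7; t_{29} = 21; t_{30} = 1.
Since t_{30} = t_0 = 1, the sequence is periodic with period 30.
(1309 - 0) mod 30 = 19, so t_{1309} = t_{19} = 12.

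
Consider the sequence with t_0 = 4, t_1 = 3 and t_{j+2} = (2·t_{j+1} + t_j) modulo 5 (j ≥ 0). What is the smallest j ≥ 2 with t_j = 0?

We have t_0 = 4; t_1 = 3; t_2 = 0; t_3 = 3; t_4 = 1; t_5 = 0; t_6 = 1; t_7 = 2; t_8 = 0; t_9 = 2; t_{10} = 4; t_{11} = 0; t_{12} = 4; t_{13} = 3.
The sequence repeats with period 12.
The value 0 first appears (with j ≥ 2) at t_2.

2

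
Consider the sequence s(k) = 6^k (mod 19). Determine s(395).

16

We have s(0) = 1,  s(1) = 6,  s(2) = 17,  s(3) = 7,  s(4) = 4,  s(5) = 5,  s(6) = 11,  s(7) = 9,  s(8) = 16,  s(9) = 1.
The sequence repeats with period 9.
So s(395) = s(0 + ((395-0) mod 9)) = s(8) = 16.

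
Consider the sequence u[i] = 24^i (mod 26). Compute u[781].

Listing terms: u[1] = 24; u[2] = 4; u[3] = 18; u[4] = 16; u[5] = 20; u[6] = 12; u[7] = 2; u[8] = 22; u[9] = 8; u[10] = 10; u[11] = 6; u[12] = 14; u[13] = 24.
Since u[13] = u[1] = 24, the sequence is periodic with period 12.
So u[781] = u[1 + ((781-1) mod 12)] = u[1] = 24.

24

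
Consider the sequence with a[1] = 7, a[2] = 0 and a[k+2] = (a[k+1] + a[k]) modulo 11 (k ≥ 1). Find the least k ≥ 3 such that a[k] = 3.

5

Listing terms: a[1] = 7,  a[2] = 0,  a[3] = 7,  a[4] = 7,  a[5] = 3,  a[6] = 10,  a[7] = 2,  a[8] = 1,  a[9] = 3,  a[10] = 4,  a[11] = 7,  a[12] = 0.
Since (a[11], a[12]) = (a[1], a[2]) = (7, 0) (two consecutive terms determine the rest), the sequence is periodic with period 10.
The value 3 first appears (with k ≥ 3) at a[5].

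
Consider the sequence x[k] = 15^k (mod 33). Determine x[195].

12

We have x[1] = 15, x[2] = 27, x[3] = 9, x[4] = 3, x[5] = 12, x[6] = 15.
The sequence repeats with period 5.
(195 - 1) mod 5 = 4, so x[195] = x[5] = 12.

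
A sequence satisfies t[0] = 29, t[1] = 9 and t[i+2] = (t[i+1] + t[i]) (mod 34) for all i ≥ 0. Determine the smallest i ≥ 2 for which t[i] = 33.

Listing terms: t[0] = 29, t[1] = 9, t[2] = 4, t[3] = 13, t[4] = 17, t[5] = 30, t[6] = 13, t[7] = 9, t[8] = 22, t[9] = 31, t[10] = 19, t[11] = 16, t[12] = 1, t[13] = 17, t[14] = 18, t[15] = 1, t[16] = 19, t[17] = 20, t[18] = 5, t[19] = 25, t[20] = 30, t[21] = 21, t[22] = 17, t[23] = 4, t[24] = 21, t[25] = 25, t[26] = 12, t[27] = 3, t[28] = 15, t[29] = 18, t[30] = 33, t[31] = 17, t[32] = 16, t[33] = 33, t[34] = 15, t[35] = 14, t[36] = 29, t[37] = 9.
The sequence repeats with period 36.
The value 33 first appears (with i ≥ 2) at t[30].

30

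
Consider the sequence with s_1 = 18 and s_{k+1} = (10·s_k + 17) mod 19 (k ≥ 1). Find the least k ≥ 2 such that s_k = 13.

We have s_1 = 18,  s_2 = 7,  s_3 = 11,  s_4 = 13,  s_5 = 14,  s_6 = 5,  s_7 = 10,  s_8 = 3,  s_9 = 9,  s_{10} = 12,  s_{11} = 4,  s_{12} = 0,  s_{13} = 17,  s_{14} = 16,  s_{15} = 6,  s_{16} = 1,  s_{17} = 8,  s_{18} = 2,  s_{19} = 18.
Since s_{19} = s_1 = 18, the sequence is periodic with period 18.
The value 13 first appears (with k ≥ 2) at s_4.

4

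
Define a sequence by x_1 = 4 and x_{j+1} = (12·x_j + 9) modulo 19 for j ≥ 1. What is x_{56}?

Listing terms: x_1 = 4,  x_2 = 0,  x_3 = 9,  x_4 = 3,  x_5 = 7,  x_6 = 17,  x_7 = 4.
The sequence repeats with period 6.
So x_{56} = x_{1 + ((56-1) mod 6)} = x_2 = 0.

0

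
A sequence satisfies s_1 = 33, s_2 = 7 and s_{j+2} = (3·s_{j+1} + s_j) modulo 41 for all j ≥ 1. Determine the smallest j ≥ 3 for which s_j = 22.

23

Computing terms: s_1 = 33, s_2 = 7, s_3 = 13, s_4 = 5, s_5 = 28, s_6 = 7, s_7 = 8, s_8 = 31, s_9 = 19, s_{10} = 6, s_{11} = 37, s_{12} = 35, s_{13} = 19, s_{14} = 10, s_{15} = 8, s_{16} = 34, s_{17} = 28, s_{18} = 36, s_{19} = 13, s_{20} = 34, s_{21} = 33, s_{22} = 10, s_{23} = 22, s_{24} = 35, s_{25} = 4, s_{26} = 6, s_{27} = 22, s_{28} = 31, s_{29} = 33, s_{30} = 7.
Since (s_{29}, s_{30}) = (s_1, s_2) = (33, 7) (two consecutive terms determine the rest), the sequence is periodic with period 28.
The value 22 first appears (with j ≥ 3) at s_{23}.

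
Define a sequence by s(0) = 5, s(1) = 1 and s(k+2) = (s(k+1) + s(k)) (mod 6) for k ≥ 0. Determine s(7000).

Listing terms: s(0) = 5; s(1) = 1; s(2) = 0; s(3) = 1; s(4) = 1; s(5) = 2; s(6) = 3; s(7) = 5; s(8) = 2; s(9) = 1; s(10) = 3; s(11) = 4; s(12) = 1; s(13) = 5; s(14) = 0; s(15) = 5; s(16) = 5; s(17) = 4; s(18) = 3; s(19) = 1; s(20) = 4; s(21) = 5; s(22) = 3; s(23) = 2; s(24) = 5; s(25) = 1.
The sequence repeats with period 24.
So s(7000) = s(0 + ((7000-0) mod 24)) = s(16) = 5.

5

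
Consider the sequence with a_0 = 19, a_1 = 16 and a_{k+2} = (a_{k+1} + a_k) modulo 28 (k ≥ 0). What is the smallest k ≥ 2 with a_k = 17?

Listing terms: a_0 = 19, a_1 = 16, a_2 = 7, a_3 = 23, a_4 = 2, a_5 = 25, a_6 = 27, a_7 = 24, a_8 = 23, a_9 = 19, a_{10} = 14, a_{11} = 5, a_{12} = 19, a_{13} = 24, a_{14} = 15, a_{15} = 11, a_{16} = 26, a_{17} = 9, a_{18} = 7, a_{19} = 16, a_{20} = 23, a_{21} = 11, a_{22} = 6, a_{23} = 17, a_{24} = 23, a_{25} = 12, a_{26} = 7, a_{27} = 19, a_{28} = 26, a_{29} = 17, a_{30} = 15, a_{31} = 4, a_{32} = 19, a_{33} = 23, a_{34} = 14, a_{35} = 9, a_{36} = 23, a_{37} = 4, a_{38} = 27, a_{39} = 3, a_{40} = 2, a_{41} = 5, a_{42} = 7, a_{43} = 12, a_{44} = 19, a_{45} = 3, a_{46} = 22, a_{47} = 25, a_{48} = 19, a_{49} = 16.
The sequence repeats with period 48.
The value 17 first appears (with k ≥ 2) at a_{23}.

23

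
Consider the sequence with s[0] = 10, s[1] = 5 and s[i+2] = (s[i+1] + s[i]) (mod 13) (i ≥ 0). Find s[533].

5

Computing terms: s[0] = 10,  s[1] = 5,  s[2] = 2,  s[3] = 7,  s[4] = 9,  s[5] = 3,  s[6] = 12,  s[7] = 2,  s[8] = 1,  s[9] = 3,  s[10] = 4,  s[11] = 7,  s[12] = 11,  s[13] = 5,  s[14] = 3,  s[15] = 8,  s[16] = 11,  s[17] = 6,  s[18] = 4,  s[19] = 10,  s[20] = 1,  s[21] = 11,  s[22] = 12,  s[23] = 10,  s[24] = 9,  s[25] = 6,  s[26] = 2,  s[27] = 8,  s[28] = 10,  s[29] = 5.
Since (s[28], s[29]) = (s[0], s[1]) = (10, 5) (two consecutive terms determine the rest), the sequence is periodic with period 28.
(533 - 0) mod 28 = 1, so s[533] = s[1] = 5.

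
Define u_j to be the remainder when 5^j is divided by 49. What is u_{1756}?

16

Listing terms: u_0 = 1, u_1 = 5, u_2 = 25, u_3 = 27, u_4 = 37, u_5 = 38, u_6 = 43, u_7 = 19, u_8 = 46, u_9 = 34, u_{10} = 23, u_{11} = 17, u_{12} = 36, u_{13} = 33, u_{14} = 18, u_{15} = 41, u_{16} = 9, u_{17} = 45, u_{18} = 29, u_{19} = 47, u_{20} = 39, u_{21} = 48, u_{22} = 44, u_{23} = 24, u_{24} = 22, u_{25} = 12, u_{26} = 11, u_{27} = 6, u_{28} = 30, u_{29} = 3, u_{30} = 15, u_{31} = 26, u_{32} = 32, u_{33} = 13, u_{34} = 16, u_{35} = 31, u_{36} = 8, u_{37} = 40, u_{38} = 4, u_{39} = 20, u_{40} = 2, u_{41} = 10, u_{42} = 1.
The sequence repeats with period 42.
So u_{1756} = u_{0 + ((1756-0) mod 42)} = u_{34} = 16.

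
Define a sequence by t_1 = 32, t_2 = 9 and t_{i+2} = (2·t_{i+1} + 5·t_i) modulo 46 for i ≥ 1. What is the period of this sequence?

t_1 = 32, t_2 = 9, t_3 = 40, t_4 = 33, t_5 = 36, t_6 = 7, t_7 = 10, t_8 = 9, t_9 = 22, t_{10} = 43, t_{11} = 12, t_{12} = 9, t_{13} = 32, t_{14} = 17, t_{15} = 10, t_{16} = 13, t_{17} = 30, t_{18} = 33, t_{19} = 32, t_{20} = 45, t_{21} = 20, t_{22} = 35, t_{23} = 32, t_{24} = 9.
The sequence repeats with period 22.

22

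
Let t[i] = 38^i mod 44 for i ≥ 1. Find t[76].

Listing terms: t[1] = 38, t[2] = 36, t[3] = 4, t[4] = 20, t[5] = 12, t[6] = 16, t[7] = 36.
Since t[7] = t[2] = 36, the sequence is eventually periodic: after a pre-period of length 1 it cycles with period 5.
For i ≥ 2, t[i] depends only on (i - 2) mod 5. (76 - 2) mod 5 = 4, so t[76] = t[6] = 16.

16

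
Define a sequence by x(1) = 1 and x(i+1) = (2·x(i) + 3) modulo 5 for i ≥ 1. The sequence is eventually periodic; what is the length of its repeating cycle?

We have x(1) = 1; x(2) = 0; x(3) = 3; x(4) = 4; x(5) = 1.
Since x(5) = x(1) = 1, the sequence is periodic with period 4.

4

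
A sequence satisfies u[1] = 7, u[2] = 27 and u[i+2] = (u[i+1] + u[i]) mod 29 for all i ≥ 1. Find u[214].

3

We have u[1] = 7, u[2] = 27, u[3] = 5, u[4] = 3, u[5] = 8, u[6] = 11, u[7] = 19, u[8] = 1, u[9] = 20, u[10] = 21, u[11] = 12, u[12] = 4, u[13] = 16, u[14] = 20, u[15] = 7, u[16] = 27.
The sequence repeats with period 14.
So u[214] = u[1 + ((214-1) mod 14)] = u[4] = 3.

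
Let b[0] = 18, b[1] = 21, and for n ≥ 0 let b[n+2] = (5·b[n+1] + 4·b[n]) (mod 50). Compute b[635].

9

Computing terms: b[0] = 18,  b[1] = 21,  b[2] = 27,  b[3] = 19,  b[4] = 3,  b[5] = 41,  b[6] = 17,  b[7] = 49,  b[8] = 13,  b[9] = 11,  b[10] = 7,  b[11] = 29,  b[12] = 23,  b[13] = 31,  b[14] = 47,  b[15] = 9,  b[16] = 33,  b[17] = 1,  b[18] = 37,  b[19] = 39,  b[20] = 43,  b[21] = 21,  b[22] = 27.
Since (b[21], b[22]) = (b[1], b[2]) = (21, 27) (two consecutive terms determine the rest), the sequence is eventually periodic: after a pre-period of length 1 it cycles with period 20.
For n ≥ 1, b[n] depends only on (n - 1) mod 20. (635 - 1) mod 20 = 14, so b[635] = b[15] = 9.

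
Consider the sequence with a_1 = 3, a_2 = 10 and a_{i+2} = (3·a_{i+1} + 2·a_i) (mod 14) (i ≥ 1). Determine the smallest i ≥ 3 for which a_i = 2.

4

We have a_1 = 3, a_2 = 10, a_3 = 8, a_4 = 2, a_5 = 8, a_6 = 0, a_7 = 2, a_8 = 6, a_9 = 8, a_{10} = 8, a_{11} = 12, a_{12} = 10, a_{13} = 12, a_{14} = 0, a_{15} = 10, a_{16} = 2, a_{17} = 12, a_{18} = 12, a_{19} = 4, a_{20} = 8, a_{21} = 4, a_{22} = 0, a_{23} = 8, a_{24} = 10, a_{25} = 4, a_{26} = 4, a_{27} = 6, a_{28} = 12, a_{29} = 6, a_{30} = 0, a_{31} = 12, a_{32} = 8, a_{33} = 6, a_{34} = 6, a_{35} = 2, a_{36} = 4, a_{37} = 2, a_{38} = 0, a_{39} = 4, a_{40} = 12, a_{41} = 2, a_{42} = 2, a_{43} = 10, a_{44} = 6, a_{45} = 10, a_{46} = 0, a_{47} = 6, a_{48} = 4, a_{49} = 10, a_{50} = 10, a_{51} = 8.
Since (a_{50}, a_{51}) = (a_2, a_3) = (10, 8) (two consecutive terms determine the rest), the sequence is eventually periodic: after a pre-period of length 1 it cycles with period 48.
The value 2 first appears (with i ≥ 3) at a_4.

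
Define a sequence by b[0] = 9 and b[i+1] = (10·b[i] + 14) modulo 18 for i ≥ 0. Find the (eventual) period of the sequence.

9

Listing terms: b[0] = 9; b[1] = 14; b[2] = 10; b[3] = 6; b[4] = 2; b[5] = 16; b[6] = 12; b[7] = 8; b[8] = 4; b[9] = 0; b[10] = 14.
Since b[10] = b[1] = 14, the sequence is eventually periodic: after a pre-period of length 1 it cycles with period 9.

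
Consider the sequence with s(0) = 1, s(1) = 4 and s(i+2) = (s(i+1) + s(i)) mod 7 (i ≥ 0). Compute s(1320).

6

Listing terms: s(0) = 1,  s(1) = 4,  s(2) = 5,  s(3) = 2,  s(4) = 0,  s(5) = 2,  s(6) = 2,  s(7) = 4,  s(8) = 6,  s(9) = 3,  s(10) = 2,  s(11) = 5,  s(12) = 0,  s(13) = 5,  s(14) = 5,  s(15) = 3,  s(16) = 1,  s(17) = 4.
Since (s(16), s(17)) = (s(0), s(1)) = (1, 4) (two consecutive terms determine the rest), the sequence is periodic with period 16.
(1320 - 0) mod 16 = 8, so s(1320) = s(8) = 6.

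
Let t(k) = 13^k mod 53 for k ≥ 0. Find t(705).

We have t(0) = 1; t(1) = 13; t(2) = 10; t(3) = 24; t(4) = 47; t(5) = 28; t(6) = 46; t(7) = 15; t(8) = 36; t(9) = 44; t(10) = 42; t(11) = 16; t(12) = 49; t(13) = 1.
Since t(13) = t(0) = 1, the sequence is periodic with period 13.
(705 - 0) mod 13 = 3, so t(705) = t(3) = 24.

24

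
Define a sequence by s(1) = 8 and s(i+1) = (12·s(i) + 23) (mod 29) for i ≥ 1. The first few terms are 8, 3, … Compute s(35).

We have s(1) = 8; s(2) = 3; s(3) = 1; s(4) = 6; s(5) = 8.
Since s(5) = s(1) = 8, the sequence is periodic with period 4.
(35 - 1) mod 4 = 2, so s(35) = s(3) = 1.

1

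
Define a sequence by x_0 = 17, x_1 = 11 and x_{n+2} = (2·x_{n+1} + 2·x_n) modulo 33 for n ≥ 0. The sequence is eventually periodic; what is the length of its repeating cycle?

Listing terms: x_0 = 17,  x_1 = 11,  x_2 = 23,  x_3 = 2,  x_4 = 17,  x_5 = 5,  x_6 = 11,  x_7 = 32,  x_8 = 20,  x_9 = 5,  x_{10} = 17,  x_{11} = 11.
Since (x_{10}, x_{11}) = (x_0, x_1) = (17, 11) (two consecutive terms determine the rest), the sequence is periodic with period 10.

10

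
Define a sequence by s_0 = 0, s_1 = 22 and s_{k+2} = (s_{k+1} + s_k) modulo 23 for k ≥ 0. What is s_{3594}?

8

We have s_0 = 0,  s_1 = 22,  s_2 = 22,  s_3 = 21,  s_4 = 20,  s_5 = 18,  s_6 = 15,  s_7 = 10,  s_8 = 2,  s_9 = 12,  s_{10} = 14,  s_{11} = 3,  s_{12} = 17,  s_{13} = 20,  s_{14} = 14,  s_{15} = 11,  s_{16} = 2,  s_{17} = 13,  s_{18} = 15,  s_{19} = 5,  s_{20} = 20,  s_{21} = 2,  s_{22} = 22,  s_{23} = 1,  s_{24} = 0,  s_{25} = 1,  s_{26} = 1,  s_{27} = 2,  s_{28} = 3,  s_{29} = 5,  s_{30} = 8,  s_{31} = 13,  s_{32} = 21,  s_{33} = 11,  s_{34} = 9,  s_{35} = 20,  s_{36} = 6,  s_{37} = 3,  s_{38} = 9,  s_{39} = 12,  s_{40} = 21,  s_{41} = 10,  s_{42} = 8,  s_{43} = 18,  s_{44} = 3,  s_{45} = 21,  s_{46} = 1,  s_{47} = 22,  s_{48} = 0,  s_{49} = 22.
Since (s_{48}, s_{49}) = (s_0, s_1) = (0, 22) (two consecutive terms determine the rest), the sequence is periodic with period 48.
(3594 - 0) mod 48 = 42, so s_{3594} = s_{42} = 8.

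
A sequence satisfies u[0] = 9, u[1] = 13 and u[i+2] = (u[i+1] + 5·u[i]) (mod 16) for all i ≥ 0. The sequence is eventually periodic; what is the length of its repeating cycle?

Listing terms: u[0] = 9,  u[1] = 13,  u[2] = 10,  u[3] = 11,  u[4] = 13,  u[5] = 4,  u[6] = 5,  u[7] = 9,  u[8] = 2,  u[9] = 15,  u[10] = 9,  u[11] = 4,  u[12] = 1,  u[13] = 5,  u[14] = 10,  u[15] = 3,  u[16] = 5,  u[17] = 4,  u[18] = 13,  u[19] = 1,  u[20] = 2,  u[21] = 7,  u[22] = 1,  u[23] = 4,  u[24] = 9,  u[25] = 13.
The sequence repeats with period 24.

24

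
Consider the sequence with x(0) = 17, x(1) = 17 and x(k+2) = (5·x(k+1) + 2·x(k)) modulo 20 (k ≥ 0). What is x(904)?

7

We have x(0) = 17; x(1) = 17; x(2) = 19; x(3) = 9; x(4) = 3; x(5) = 13; x(6) = 11; x(7) = 1; x(8) = 7; x(9) = 17; x(10) = 19.
Since (x(9), x(10)) = (x(1), x(2)) = (17, 19) (two consecutive terms determine the rest), the sequence is eventually periodic: after a pre-period of length 1 it cycles with period 8.
For k ≥ 1, x(k) depends only on (k - 1) mod 8. (904 - 1) mod 8 = 7, so x(904) = x(8) = 7.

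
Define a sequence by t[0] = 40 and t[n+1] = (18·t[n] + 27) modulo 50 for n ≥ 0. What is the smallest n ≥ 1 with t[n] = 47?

Computing terms: t[0] = 40,  t[1] = 47,  t[2] = 23,  t[3] = 41,  t[4] = 15,  t[5] = 47.
Since t[5] = t[1] = 47, the sequence is eventually periodic: after a pre-period of length 1 it cycles with period 4.
The value 47 first appears (with n ≥ 1) at t[1].

1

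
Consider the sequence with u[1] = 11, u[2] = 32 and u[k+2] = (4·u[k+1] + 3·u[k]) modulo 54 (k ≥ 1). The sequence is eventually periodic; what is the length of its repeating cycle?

u[1] = 11, u[2] = 32, u[3] = 53, u[4] = 38, u[5] = 41, u[6] = 8, u[7] = 47, u[8] = 50, u[9] = 17, u[10] = 2, u[11] = 5, u[12] = 26, u[13] = 11, u[14] = 14, u[15] = 35, u[16] = 20, u[17] = 23, u[18] = 44, u[19] = 29, u[20] = 32, u[21] = 53.
Since (u[20], u[21]) = (u[2], u[3]) = (32, 53) (two consecutive terms determine the rest), the sequence is eventually periodic: after a pre-period of length 1 it cycles with period 18.

18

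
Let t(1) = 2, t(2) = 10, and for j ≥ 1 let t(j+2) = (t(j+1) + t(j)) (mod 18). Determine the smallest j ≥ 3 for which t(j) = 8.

We have t(1) = 2; t(2) = 10; t(3) = 12; t(4) = 4; t(5) = 16; t(6) = 2; t(7) = 0; t(8) = 2; t(9) = 2; t(10) = 4; t(11) = 6; t(12) = 10; t(13) = 16; t(14) = 8; t(15) = 6; t(16) = 14; t(17) = 2; t(18) = 16; t(19) = 0; t(20) = 16; t(21) = 16; t(22) = 14; t(23) = 12; t(24) = 8; t(25) = 2; t(26) = 10.
The sequence repeats with period 24.
The value 8 first appears (with j ≥ 3) at t(14).

14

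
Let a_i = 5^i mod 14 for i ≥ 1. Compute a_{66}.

Listing terms: a_1 = 5, a_2 = 11, a_3 = 13, a_4 = 9, a_5 = 3, a_6 = 1, a_7 = 5.
The sequence repeats with period 6.
So a_{66} = a_{1 + ((66-1) mod 6)} = a_6 = 1.

1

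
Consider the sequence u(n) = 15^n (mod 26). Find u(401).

19

Listing terms: u(0) = 1; u(1) = 15; u(2) = 17; u(3) = 21; u(4) = 3; u(5) = 19; u(6) = 25; u(7) = 11; u(8) = 9; u(9) = 5; u(10) = 23; u(11) = 7; u(12) = 1.
Since u(12) = u(0) = 1, the sequence is periodic with period 12.
So u(401) = u(0 + ((401-0) mod 12)) = u(5) = 19.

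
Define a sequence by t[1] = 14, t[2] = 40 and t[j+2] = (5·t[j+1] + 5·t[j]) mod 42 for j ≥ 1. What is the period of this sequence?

Computing terms: t[1] = 14, t[2] = 40, t[3] = 18, t[4] = 38, t[5] = 28, t[6] = 36, t[7] = 26, t[8] = 16, t[9] = 0, t[10] = 38, t[11] = 22, t[12] = 6, t[13] = 14, t[14] = 16, t[15] = 24, t[16] = 32, t[17] = 28, t[18] = 6, t[19] = 2, t[20] = 40, t[21] = 0, t[22] = 32, t[23] = 34, t[24] = 36, t[25] = 14, t[26] = 40.
Since (t[25], t[26]) = (t[1], t[2]) = (14, 40) (two consecutive terms determine the rest), the sequence is periodic with period 24.

24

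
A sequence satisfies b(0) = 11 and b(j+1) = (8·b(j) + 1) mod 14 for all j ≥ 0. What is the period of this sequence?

7

We have b(0) = 11; b(1) = 5; b(2) = 13; b(3) = 7; b(4) = 1; b(5) = 9; b(6) = 3; b(7) = 11.
The sequence repeats with period 7.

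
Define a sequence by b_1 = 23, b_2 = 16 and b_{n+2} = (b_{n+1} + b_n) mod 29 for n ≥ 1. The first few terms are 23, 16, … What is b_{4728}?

12

b_1 = 23; b_2 = 16; b_3 = 10; b_4 = 26; b_5 = 7; b_6 = 4; b_7 = 11; b_8 = 15; b_9 = 26; b_{10} = 12; b_{11} = 9; b_{12} = 21; b_{13} = 1; b_{14} = 22; b_{15} = 23; b_{16} = 16.
Since (b_{15}, b_{16}) = (b_1, b_2) = (23, 16) (two consecutive terms determine the rest), the sequence is periodic with period 14.
So b_{4728} = b_{1 + ((4728-1) mod 14)} = b_{10} = 12.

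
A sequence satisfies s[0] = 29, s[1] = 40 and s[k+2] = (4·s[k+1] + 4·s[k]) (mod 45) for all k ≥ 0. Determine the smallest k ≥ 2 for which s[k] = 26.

Listing terms: s[0] = 29, s[1] = 40, s[2] = 6, s[3] = 4, s[4] = 40, s[5] = 41, s[6] = 9, s[7] = 20, s[8] = 26, s[9] = 4, s[10] = 30, s[11] = 1, s[12] = 34, s[13] = 5, s[14] = 21, s[15] = 14, s[16] = 5, s[17] = 31, s[18] = 9, s[19] = 25, s[20] = 1, s[21] = 14, s[22] = 15, s[23] = 26, s[24] = 29, s[25] = 40.
The sequence repeats with period 24.
The value 26 first appears (with k ≥ 2) at s[8].

8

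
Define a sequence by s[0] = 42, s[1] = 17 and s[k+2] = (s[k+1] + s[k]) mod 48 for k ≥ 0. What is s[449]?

s[0] = 42,  s[1] = 17,  s[2] = 11,  s[3] = 28,  s[4] = 39,  s[5] = 19,  s[6] = 10,  s[7] = 29,  s[8] = 39,  s[9] = 20,  s[10] = 11,  s[11] = 31,  s[12] = 42,  s[13] = 25,  s[14] = 19,  s[15] = 44,  s[16] = 15,  s[17] = 11,  s[18] = 26,  s[19] = 37,  s[20] = 15,  s[21] = 4,  s[22] = 19,  s[23] = 23,  s[24] = 42,  s[25] = 17.
Since (s[24], s[25]) = (s[0], s[1]) = (42, 17) (two consecutive terms determine the rest), the sequence is periodic with period 24.
So s[449] = s[0 + ((449-0) mod 24)] = s[17] = 11.

11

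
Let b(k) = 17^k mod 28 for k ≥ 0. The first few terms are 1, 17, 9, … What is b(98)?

Computing terms: b(0) = 1; b(1) = 17; b(2) = 9; b(3) = 13; b(4) = 25; b(5) = 5; b(6) = 1.
The sequence repeats with period 6.
(98 - 0) mod 6 = 2, so b(98) = b(2) = 9.

9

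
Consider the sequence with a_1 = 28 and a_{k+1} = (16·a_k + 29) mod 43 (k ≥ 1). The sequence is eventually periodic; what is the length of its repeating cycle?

a_1 = 28; a_2 = 4; a_3 = 7; a_4 = 12; a_5 = 6; a_6 = 39; a_7 = 8; a_8 = 28.
The sequence repeats with period 7.

7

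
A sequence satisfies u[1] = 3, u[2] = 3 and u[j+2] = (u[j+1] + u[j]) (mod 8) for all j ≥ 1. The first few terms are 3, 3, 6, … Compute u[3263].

3

Listing terms: u[1] = 3, u[2] = 3, u[3] = 6, u[4] = 1, u[5] = 7, u[6] = 0, u[7] = 7, u[8] = 7, u[9] = 6, u[10] = 5, u[11] = 3, u[12] = 0, u[13] = 3, u[14] = 3.
Since (u[13], u[14]) = (u[1], u[2]) = (3, 3) (two consecutive terms determine the rest), the sequence is periodic with period 12.
So u[3263] = u[1 + ((3263-1) mod 12)] = u[11] = 3.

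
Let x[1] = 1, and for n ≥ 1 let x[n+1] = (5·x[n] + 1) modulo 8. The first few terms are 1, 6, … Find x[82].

We have x[1] = 1,  x[2] = 6,  x[3] = 7,  x[4] = 4,  x[5] = 5,  x[6] = 2,  x[7] = 3,  x[8] = 0,  x[9] = 1.
Since x[9] = x[1] = 1, the sequence is periodic with period 8.
So x[82] = x[1 + ((82-1) mod 8)] = x[2] = 6.

6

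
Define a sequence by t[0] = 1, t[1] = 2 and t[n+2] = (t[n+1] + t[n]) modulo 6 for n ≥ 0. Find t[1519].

4

Listing terms: t[0] = 1, t[1] = 2, t[2] = 3, t[3] = 5, t[4] = 2, t[5] = 1, t[6] = 3, t[7] = 4, t[8] = 1, t[9] = 5, t[10] = 0, t[11] = 5, t[12] = 5, t[13] = 4, t[14] = 3, t[15] = 1, t[16] = 4, t[17] = 5, t[18] = 3, t[19] = 2, t[20] = 5, t[21] = 1, t[22] = 0, t[23] = 1, t[24] = 1, t[25] = 2.
Since (t[24], t[25]) = (t[0], t[1]) = (1, 2) (two consecutive terms determine the rest), the sequence is periodic with period 24.
(1519 - 0) mod 24 = 7, so t[1519] = t[7] = 4.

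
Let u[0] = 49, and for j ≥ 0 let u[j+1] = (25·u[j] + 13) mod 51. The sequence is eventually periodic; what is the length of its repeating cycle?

u[0] = 49; u[1] = 14; u[2] = 6; u[3] = 10; u[4] = 8; u[5] = 9; u[6] = 34; u[7] = 47; u[8] = 15; u[9] = 31; u[10] = 23; u[11] = 27; u[12] = 25; u[13] = 26; u[14] = 0; u[15] = 13; u[16] = 32; u[17] = 48; u[18] = 40; u[19] = 44; u[20] = 42; u[21] = 43; u[22] = 17; u[23] = 30; u[24] = 49.
Since u[24] = u[0] = 49, the sequence is periodic with period 24.

24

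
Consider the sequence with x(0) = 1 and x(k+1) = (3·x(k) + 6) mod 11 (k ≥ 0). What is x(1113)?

Listing terms: x(0) = 1, x(1) = 9, x(2) = 0, x(3) = 6, x(4) = 2, x(5) = 1.
Since x(5) = x(0) = 1, the sequence is periodic with period 5.
So x(1113) = x(0 + ((1113-0) mod 5)) = x(3) = 6.

6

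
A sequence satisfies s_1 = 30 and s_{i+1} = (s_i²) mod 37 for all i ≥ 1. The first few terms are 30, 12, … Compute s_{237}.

Computing terms: s_1 = 30; s_2 = 12; s_3 = 33; s_4 = 16; s_5 = 34; s_6 = 9; s_7 = 7; s_8 = 12.
Since s_8 = s_2 = 12, the sequence is eventually periodic: after a pre-period of length 1 it cycles with period 6.
For i ≥ 2, s_i depends only on (i - 2) mod 6. (237 - 2) mod 6 = 1, so s_{237} = s_3 = 33.

33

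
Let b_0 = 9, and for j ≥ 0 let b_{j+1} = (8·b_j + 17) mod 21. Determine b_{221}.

We have b_0 = 9; b_1 = 5; b_2 = 15; b_3 = 11; b_4 = 0; b_5 = 17; b_6 = 6; b_7 = 2; b_8 = 12; b_9 = 8; b_{10} = 18; b_{11} = 14; b_{12} = 3; b_{13} = 20; b_{14} = 9.
The sequence repeats with period 14.
So b_{221} = b_{0 + ((221-0) mod 14)} = b_{11} = 14.

14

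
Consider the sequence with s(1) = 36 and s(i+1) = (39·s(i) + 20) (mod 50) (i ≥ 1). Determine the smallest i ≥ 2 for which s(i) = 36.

Computing terms: s(1) = 36; s(2) = 24; s(3) = 6; s(4) = 4; s(5) = 26; s(6) = 34; s(7) = 46; s(8) = 14; s(9) = 16; s(10) = 44; s(11) = 36.
The sequence repeats with period 10.
The value 36 next appears (with i ≥ 2) at s(11).

11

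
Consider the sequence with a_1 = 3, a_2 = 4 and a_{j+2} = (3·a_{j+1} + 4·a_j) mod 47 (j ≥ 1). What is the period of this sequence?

46

Listing terms: a_1 = 3,  a_2 = 4,  a_3 = 24,  a_4 = 41,  a_5 = 31,  a_6 = 22,  a_7 = 2,  a_8 = 0,  a_9 = 8,  a_{10} = 24,  a_{11} = 10,  a_{12} = 32,  a_{13} = 42,  a_{14} = 19,  a_{15} = 37,  a_{16} = 46,  a_{17} = 4,  a_{18} = 8,  a_{19} = 40,  a_{20} = 11,  a_{21} = 5,  a_{22} = 12,  a_{23} = 9,  a_{24} = 28,  a_{25} = 26,  a_{26} = 2,  a_{27} = 16,  a_{28} = 9,  a_{29} = 44,  a_{30} = 27,  a_{31} = 22,  a_{32} = 33,  a_{33} = 46,  a_{34} = 35,  a_{35} = 7,  a_{36} = 20,  a_{37} = 41,  a_{38} = 15,  a_{39} = 21,  a_{40} = 29,  a_{41} = 30,  a_{42} = 18,  a_{43} = 33,  a_{44} = 30,  a_{45} = 34,  a_{46} = 34,  a_{47} = 3,  a_{48} = 4.
The sequence repeats with period 46.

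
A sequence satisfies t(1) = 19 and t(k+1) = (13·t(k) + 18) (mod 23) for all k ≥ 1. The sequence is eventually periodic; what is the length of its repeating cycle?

11

We have t(1) = 19, t(2) = 12, t(3) = 13, t(4) = 3, t(5) = 11, t(6) = 0, t(7) = 18, t(8) = 22, t(9) = 5, t(10) = 14, t(11) = 16, t(12) = 19.
The sequence repeats with period 11.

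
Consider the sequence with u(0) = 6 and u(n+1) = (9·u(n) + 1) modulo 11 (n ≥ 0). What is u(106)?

0

Listing terms: u(0) = 6; u(1) = 0; u(2) = 1; u(3) = 10; u(4) = 3; u(5) = 6.
Since u(5) = u(0) = 6, the sequence is periodic with period 5.
So u(106) = u(0 + ((106-0) mod 5)) = u(1) = 0.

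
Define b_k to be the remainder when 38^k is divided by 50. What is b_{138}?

4

We have b_1 = 38; b_2 = 44; b_3 = 22; b_4 = 36; b_5 = 18; b_6 = 34; b_7 = 42; b_8 = 46; b_9 = 48; b_{10} = 24; b_{11} = 12; b_{12} = 6; b_{13} = 28; b_{14} = 14; b_{15} = 32; b_{16} = 16; b_{17} = 8; b_{18} = 4; b_{19} = 2; b_{20} = 26; b_{21} = 38.
Since b_{21} = b_1 = 38, the sequence is periodic with period 20.
So b_{138} = b_{1 + ((138-1) mod 20)} = b_{18} = 4.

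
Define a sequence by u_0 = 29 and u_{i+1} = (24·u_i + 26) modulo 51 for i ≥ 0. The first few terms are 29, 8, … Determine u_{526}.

47

We have u_0 = 29; u_1 = 8; u_2 = 14; u_3 = 5; u_4 = 44; u_5 = 11; u_6 = 35; u_7 = 50; u_8 = 2; u_9 = 23; u_{10} = 17; u_{11} = 26; u_{12} = 38; u_{13} = 20; u_{14} = 47; u_{15} = 32; u_{16} = 29.
The sequence repeats with period 16.
(526 - 0) mod 16 = 14, so u_{526} = u_{14} = 47.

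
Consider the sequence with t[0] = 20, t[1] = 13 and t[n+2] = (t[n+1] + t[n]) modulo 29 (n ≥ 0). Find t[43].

13

t[0] = 20; t[1] = 13; t[2] = 4; t[3] = 17; t[4] = 21; t[5] = 9; t[6] = 1; t[7] = 10; t[8] = 11; t[9] = 21; t[10] = 3; t[11] = 24; t[12] = 27; t[13] = 22; t[14] = 20; t[15] = 13.
The sequence repeats with period 14.
So t[43] = t[0 + ((43-0) mod 14)] = t[1] = 13.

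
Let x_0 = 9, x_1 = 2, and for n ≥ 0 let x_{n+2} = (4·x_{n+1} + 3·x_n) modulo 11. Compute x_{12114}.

6

x_0 = 9; x_1 = 2; x_2 = 2; x_3 = 3; x_4 = 7; x_5 = 4; x_6 = 4; x_7 = 6; x_8 = 3; x_9 = 8; x_{10} = 8; x_{11} = 1; x_{12} = 6; x_{13} = 5; x_{14} = 5; x_{15} = 2; x_{16} = 1; x_{17} = 10; x_{18} = 10; x_{19} = 4; x_{20} = 2; x_{21} = 9; x_{22} = 9; x_{23} = 8; x_{24} = 4; x_{25} = 7; x_{26} = 7; x_{27} = 5; x_{28} = 8; x_{29} = 3; x_{30} = 3; x_{31} = 10; x_{32} = 5; x_{33} = 6; x_{34} = 6; x_{35} = 9; x_{36} = 10; x_{37} = 1; x_{38} = 1; x_{39} = 7; x_{40} = 9; x_{41} = 2.
Since (x_{40}, x_{41}) = (x_0, x_1) = (9, 2) (two consecutive terms determine the rest), the sequence is periodic with period 40.
(12114 - 0) mod 40 = 34, so x_{12114} = x_{34} = 6.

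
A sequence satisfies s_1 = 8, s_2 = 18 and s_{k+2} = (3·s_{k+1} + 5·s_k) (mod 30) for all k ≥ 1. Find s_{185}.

26

Computing terms: s_1 = 8,  s_2 = 18,  s_3 = 4,  s_4 = 12,  s_5 = 26,  s_6 = 18,  s_7 = 4.
Since (s_6, s_7) = (s_2, s_3) = (18, 4) (two consecutive terms determine the rest), the sequence is eventually periodic: after a pre-period of length 1 it cycles with period 4.
For k ≥ 2, s_k depends only on (k - 2) mod 4. (185 - 2) mod 4 = 3, so s_{185} = s_5 = 26.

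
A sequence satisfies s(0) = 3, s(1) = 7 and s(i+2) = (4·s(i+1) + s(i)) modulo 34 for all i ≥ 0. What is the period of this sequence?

We have s(0) = 3, s(1) = 7, s(2) = 31, s(3) = 29, s(4) = 11, s(5) = 5, s(6) = 31, s(7) = 27, s(8) = 3, s(9) = 5, s(10) = 23, s(11) = 29, s(12) = 3, s(13) = 7.
The sequence repeats with period 12.

12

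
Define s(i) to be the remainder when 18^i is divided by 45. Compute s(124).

36

s(0) = 1,  s(1) = 18,  s(2) = 9,  s(3) = 27,  s(4) = 36,  s(5) = 18.
Since s(5) = s(1) = 18, the sequence is eventually periodic: after a pre-period of length 1 it cycles with period 4.
For i ≥ 1, s(i) depends only on (i - 1) mod 4. (124 - 1) mod 4 = 3, so s(124) = s(4) = 36.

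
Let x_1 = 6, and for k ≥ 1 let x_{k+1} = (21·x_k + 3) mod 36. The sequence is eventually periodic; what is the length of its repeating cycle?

x_1 = 6, x_2 = 21, x_3 = 12, x_4 = 3, x_5 = 30, x_6 = 21.
Since x_6 = x_2 = 21, the sequence is eventually periodic: after a pre-period of length 1 it cycles with period 4.

4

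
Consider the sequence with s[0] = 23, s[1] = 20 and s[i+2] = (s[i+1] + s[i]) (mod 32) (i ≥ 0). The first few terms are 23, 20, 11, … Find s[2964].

We have s[0] = 23; s[1] = 20; s[2] = 11; s[3] = 31; s[4] = 10; s[5] = 9; s[6] = 19; s[7] = 28; s[8] = 15; s[9] = 11; s[10] = 26; s[11] = 5; s[12] = 31; s[13] = 4; s[14] = 3; s[15] = 7; s[16] = 10; s[17] = 17; s[18] = 27; s[19] = 12; s[20] = 7; s[21] = 19; s[22] = 26; s[23] = 13; s[24] = 7; s[25] = 20; s[26] = 27; s[27] = 15; s[28] = 10; s[29] = 25; s[30] = 3; s[31] = 28; s[32] = 31; s[33] = 27; s[34] = 26; s[35] = 21; s[36] = 15; s[37] = 4; s[38] = 19; s[39] = 23; s[40] = 10; s[41] = 1; s[42] = 11; s[43] = 12; s[44] = 23; s[45] = 3; s[46] = 26; s[47] = 29; s[48] = 23; s[49] = 20.
Since (s[48], s[49]) = (s[0], s[1]) = (23, 20) (two consecutive terms determine the rest), the sequence is periodic with period 48.
(2964 - 0) mod 48 = 36, so s[2964] = s[36] = 15.

15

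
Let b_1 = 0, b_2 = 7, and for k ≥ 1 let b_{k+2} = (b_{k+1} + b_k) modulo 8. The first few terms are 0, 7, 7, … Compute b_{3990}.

Computing terms: b_1 = 0; b_2 = 7; b_3 = 7; b_4 = 6; b_5 = 5; b_6 = 3; b_7 = 0; b_8 = 3; b_9 = 3; b_{10} = 6; b_{11} = 1; b_{12} = 7; b_{13} = 0; b_{14} = 7.
Since (b_{13}, b_{14}) = (b_1, b_2) = (0, 7) (two consecutive terms determine the rest), the sequence is periodic with period 12.
(3990 - 1) mod 12 = 5, so b_{3990} = b_6 = 3.

3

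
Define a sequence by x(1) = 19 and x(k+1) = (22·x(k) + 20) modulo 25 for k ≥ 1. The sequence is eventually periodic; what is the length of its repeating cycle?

20

We have x(1) = 19,  x(2) = 13,  x(3) = 6,  x(4) = 2,  x(5) = 14,  x(6) = 3,  x(7) = 11,  x(8) = 12,  x(9) = 9,  x(10) = 18,  x(11) = 16,  x(12) = 22,  x(13) = 4,  x(14) = 8,  x(15) = 21,  x(16) = 7,  x(17) = 24,  x(18) = 23,  x(19) = 1,  x(20) = 17,  x(21) = 19.
Since x(21) = x(1) = 19, the sequence is periodic with period 20.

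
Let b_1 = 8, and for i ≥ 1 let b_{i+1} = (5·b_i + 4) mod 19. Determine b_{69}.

Computing terms: b_1 = 8,  b_2 = 6,  b_3 = 15,  b_4 = 3,  b_5 = 0,  b_6 = 4,  b_7 = 5,  b_8 = 10,  b_9 = 16,  b_{10} = 8.
Since b_{10} = b_1 = 8, the sequence is periodic with period 9.
So b_{69} = b_{1 + ((69-1) mod 9)} = b_6 = 4.

4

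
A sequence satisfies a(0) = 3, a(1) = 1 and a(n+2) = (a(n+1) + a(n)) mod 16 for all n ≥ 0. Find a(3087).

13

Computing terms: a(0) = 3,  a(1) = 1,  a(2) = 4,  a(3) = 5,  a(4) = 9,  a(5) = 14,  a(6) = 7,  a(7) = 5,  a(8) = 12,  a(9) = 1,  a(10) = 13,  a(11) = 14,  a(12) = 11,  a(13) = 9,  a(14) = 4,  a(15) = 13,  a(16) = 1,  a(17) = 14,  a(18) = 15,  a(19) = 13,  a(20) = 12,  a(21) = 9,  a(22) = 5,  a(23) = 14,  a(24) = 3,  a(25) = 1.
The sequence repeats with period 24.
(3087 - 0) mod 24 = 15, so a(3087) = a(15) = 13.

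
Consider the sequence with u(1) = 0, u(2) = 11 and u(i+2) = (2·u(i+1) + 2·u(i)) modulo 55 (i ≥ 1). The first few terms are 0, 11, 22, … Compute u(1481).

Listing terms: u(1) = 0,  u(2) = 11,  u(3) = 22,  u(4) = 11,  u(5) = 11,  u(6) = 44,  u(7) = 0,  u(8) = 33,  u(9) = 11,  u(10) = 33,  u(11) = 33,  u(12) = 22,  u(13) = 0,  u(14) = 44,  u(15) = 33,  u(16) = 44,  u(17) = 44,  u(18) = 11,  u(19) = 0,  u(20) = 22,  u(21) = 44,  u(22) = 22,  u(23) = 22,  u(24) = 33,  u(25) = 0,  u(26) = 11.
Since (u(25), u(26)) = (u(1), u(2)) = (0, 11) (two consecutive terms determine the rest), the sequence is periodic with period 24.
(1481 - 1) mod 24 = 16, so u(1481) = u(17) = 44.

44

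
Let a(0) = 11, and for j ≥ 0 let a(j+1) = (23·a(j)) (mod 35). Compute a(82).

29

We have a(0) = 11; a(1) = 8; a(2) = 9; a(3) = 32; a(4) = 1; a(5) = 23; a(6) = 4; a(7) = 22; a(8) = 16; a(9) = 18; a(10) = 29; a(11) = 2; a(12) = 11.
Since a(12) = a(0) = 11, the sequence is periodic with period 12.
So a(82) = a(0 + ((82-0) mod 12)) = a(10) = 29.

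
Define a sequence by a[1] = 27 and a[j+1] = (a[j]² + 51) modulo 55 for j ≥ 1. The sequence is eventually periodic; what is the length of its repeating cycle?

Computing terms: a[1] = 27, a[2] = 10, a[3] = 41, a[4] = 27.
The sequence repeats with period 3.

3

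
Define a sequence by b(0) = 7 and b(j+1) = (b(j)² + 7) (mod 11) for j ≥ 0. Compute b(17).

b(0) = 7; b(1) = 1; b(2) = 8; b(3) = 5; b(4) = 10; b(5) = 8.
Since b(5) = b(2) = 8, the sequence is eventually periodic: after a pre-period of length 2 it cycles with period 3.
For j ≥ 2, b(j) depends only on (j - 2) mod 3. (17 - 2) mod 3 = 0, so b(17) = b(2) = 8.

8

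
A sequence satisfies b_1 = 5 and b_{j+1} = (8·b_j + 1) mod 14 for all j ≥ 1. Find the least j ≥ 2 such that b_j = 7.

3

Computing terms: b_1 = 5, b_2 = 13, b_3 = 7, b_4 = 1, b_5 = 9, b_6 = 3, b_7 = 11, b_8 = 5.
Since b_8 = b_1 = 5, the sequence is periodic with period 7.
The value 7 first appears (with j ≥ 2) at b_3.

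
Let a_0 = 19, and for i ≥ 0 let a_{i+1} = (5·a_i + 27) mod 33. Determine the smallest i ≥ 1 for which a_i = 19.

10

Computing terms: a_0 = 19, a_1 = 23, a_2 = 10, a_3 = 11, a_4 = 16, a_5 = 8, a_6 = 1, a_7 = 32, a_8 = 22, a_9 = 5, a_{10} = 19.
Since a_{10} = a_0 = 19, the sequence is periodic with period 10.
The value 19 next appears (with i ≥ 1) at a_{10}.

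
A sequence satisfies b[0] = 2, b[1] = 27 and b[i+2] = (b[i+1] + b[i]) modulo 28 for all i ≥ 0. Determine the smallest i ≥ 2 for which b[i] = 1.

2

Listing terms: b[0] = 2; b[1] = 27; b[2] = 1; b[3] = 0; b[4] = 1; b[5] = 1; b[6] = 2; b[7] = 3; b[8] = 5; b[9] = 8; b[10] = 13; b[11] = 21; b[12] = 6; b[13] = 27; b[14] = 5; b[15] = 4; b[16] = 9; b[17] = 13; b[18] = 22; b[19] = 7; b[20] = 1; b[21] = 8; b[22] = 9; b[23] = 17; b[24] = 26; b[25] = 15; b[26] = 13; b[27] = 0; b[28] = 13; b[29] = 13; b[30] = 26; b[31] = 11; b[32] = 9; b[33] = 20; b[34] = 1; b[35] = 21; b[36] = 22; b[37] = 15; b[38] = 9; b[39] = 24; b[40] = 5; b[41] = 1; b[42] = 6; b[43] = 7; b[44] = 13; b[45] = 20; b[46] = 5; b[47] = 25; b[48] = 2; b[49] = 27.
The sequence repeats with period 48.
The value 1 first appears (with i ≥ 2) at b[2].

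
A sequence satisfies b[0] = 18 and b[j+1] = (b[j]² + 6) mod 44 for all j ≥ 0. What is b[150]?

18

Listing terms: b[0] = 18, b[1] = 22, b[2] = 6, b[3] = 42, b[4] = 10, b[5] = 18.
The sequence repeats with period 5.
(150 - 0) mod 5 = 0, so b[150] = b[0] = 18.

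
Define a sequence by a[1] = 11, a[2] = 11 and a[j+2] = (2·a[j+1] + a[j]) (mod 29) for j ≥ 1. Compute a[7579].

a[1] = 11,  a[2] = 11,  a[3] = 4,  a[4] = 19,  a[5] = 13,  a[6] = 16,  a[7] = 16,  a[8] = 19,  a[9] = 25,  a[10] = 11,  a[11] = 18,  a[12] = 18,  a[13] = 25,  a[14] = 10,  a[15] = 16,  a[16] = 13,  a[17] = 13,  a[18] = 10,  a[19] = 4,  a[20] = 18,  a[21] = 11,  a[22] = 11.
The sequence repeats with period 20.
So a[7579] = a[1 + ((7579-1) mod 20)] = a[19] = 4.

4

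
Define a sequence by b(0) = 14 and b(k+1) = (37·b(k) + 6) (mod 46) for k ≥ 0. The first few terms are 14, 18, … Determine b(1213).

30

Listing terms: b(0) = 14, b(1) = 18, b(2) = 28, b(3) = 30, b(4) = 12, b(5) = 36, b(6) = 4, b(7) = 16, b(8) = 0, b(9) = 6, b(10) = 44, b(11) = 24, b(12) = 20, b(13) = 10, b(14) = 8, b(15) = 26, b(16) = 2, b(17) = 34, b(18) = 22, b(19) = 38, b(20) = 32, b(21) = 40, b(22) = 14.
The sequence repeats with period 22.
(1213 - 0) mod 22 = 3, so b(1213) = b(3) = 30.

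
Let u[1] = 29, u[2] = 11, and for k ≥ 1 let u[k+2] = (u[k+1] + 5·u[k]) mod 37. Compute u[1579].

Listing terms: u[1] = 29,  u[2] = 11,  u[3] = 8,  u[4] = 26,  u[5] = 29,  u[6] = 11.
The sequence repeats with period 4.
So u[1579] = u[1 + ((1579-1) mod 4)] = u[3] = 8.

8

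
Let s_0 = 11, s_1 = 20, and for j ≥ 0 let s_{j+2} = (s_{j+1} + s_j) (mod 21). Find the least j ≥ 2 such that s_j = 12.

7

s_0 = 11,  s_1 = 20,  s_2 = 10,  s_3 = 9,  s_4 = 19,  s_5 = 7,  s_6 = 5,  s_7 = 12,  s_8 = 17,  s_9 = 8,  s_{10} = 4,  s_{11} = 12,  s_{12} = 16,  s_{13} = 7,  s_{14} = 2,  s_{15} = 9,  s_{16} = 11,  s_{17} = 20.
Since (s_{16}, s_{17}) = (s_0, s_1) = (11, 20) (two consecutive terms determine the rest), the sequence is periodic with period 16.
The value 12 first appears (with j ≥ 2) at s_7.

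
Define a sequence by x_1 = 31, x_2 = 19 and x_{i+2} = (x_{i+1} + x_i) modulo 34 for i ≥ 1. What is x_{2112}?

We have x_1 = 31; x_2 = 19; x_3 = 16; x_4 = 1; x_5 = 17; x_6 = 18; x_7 = 1; x_8 = 19; x_9 = 20; x_{10} = 5; x_{11} = 25; x_{12} = 30; x_{13} = 21; x_{14} = 17; x_{15} = 4; x_{16} = 21; x_{17} = 25; x_{18} = 12; x_{19} = 3; x_{20} = 15; x_{21} = 18; x_{22} = 33; x_{23} = 17; x_{24} = 16; x_{25} = 33; x_{26} = 15; x_{27} = 14; x_{28} = 29; x_{29} = 9; x_{30} = 4; x_{31} = 13; x_{32} = 17; x_{33} = 30; x_{34} = 13; x_{35} = 9; x_{36} = 22; x_{37} = 31; x_{38} = 19.
Since (x_{37}, x_{38}) = (x_1, x_2) = (31, 19) (two consecutive terms determine the rest), the sequence is periodic with period 36.
So x_{2112} = x_{1 + ((2112-1) mod 36)} = x_{24} = 16.

16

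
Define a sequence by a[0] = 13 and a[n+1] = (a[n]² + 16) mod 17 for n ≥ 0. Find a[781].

Computing terms: a[0] = 13,  a[1] = 15,  a[2] = 3,  a[3] = 8,  a[4] = 12,  a[5] = 7,  a[6] = 14,  a[7] = 8.
Since a[7] = a[3] = 8, the sequence is eventually periodic: after a pre-period of length 3 it cycles with period 4.
For n ≥ 3, a[n] depends only on (n - 3) mod 4. (781 - 3) mod 4 = 2, so a[781] = a[5] = 7.

7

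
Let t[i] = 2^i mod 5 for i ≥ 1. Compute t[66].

4

t[1] = 2, t[2] = 4, t[3] = 3, t[4] = 1, t[5] = 2.
Since t[5] = t[1] = 2, the sequence is periodic with period 4.
So t[66] = t[1 + ((66-1) mod 4)] = t[2] = 4.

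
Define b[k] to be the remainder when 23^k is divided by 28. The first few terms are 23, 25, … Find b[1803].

15

Computing terms: b[1] = 23,  b[2] = 25,  b[3] = 15,  b[4] = 9,  b[5] = 11,  b[6] = 1,  b[7] = 23.
The sequence repeats with period 6.
So b[1803] = b[1 + ((1803-1) mod 6)] = b[3] = 15.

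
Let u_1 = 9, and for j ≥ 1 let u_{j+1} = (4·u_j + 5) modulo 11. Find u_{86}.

Computing terms: u_1 = 9; u_2 = 8; u_3 = 4; u_4 = 10; u_5 = 1; u_6 = 9.
The sequence repeats with period 5.
So u_{86} = u_{1 + ((86-1) mod 5)} = u_1 = 9.

9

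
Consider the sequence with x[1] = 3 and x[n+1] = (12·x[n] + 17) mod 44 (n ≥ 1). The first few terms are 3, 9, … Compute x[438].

29

Listing terms: x[1] = 3; x[2] = 9; x[3] = 37; x[4] = 21; x[5] = 5; x[6] = 33; x[7] = 17; x[8] = 1; x[9] = 29; x[10] = 13; x[11] = 41; x[12] = 25; x[13] = 9.
Since x[13] = x[2] = 9, the sequence is eventually periodic: after a pre-period of length 1 it cycles with period 11.
For n ≥ 2, x[n] depends only on (n - 2) mod 11. (438 - 2) mod 11 = 7, so x[438] = x[9] = 29.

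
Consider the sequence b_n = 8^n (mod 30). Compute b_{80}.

Computing terms: b_0 = 1, b_1 = 8, b_2 = 4, b_3 = 2, b_4 = 16, b_5 = 8.
Since b_5 = b_1 = 8, the sequence is eventually periodic: after a pre-period of length 1 it cycles with period 4.
For n ≥ 1, b_n depends only on (n - 1) mod 4. (80 - 1) mod 4 = 3, so b_{80} = b_4 = 16.

16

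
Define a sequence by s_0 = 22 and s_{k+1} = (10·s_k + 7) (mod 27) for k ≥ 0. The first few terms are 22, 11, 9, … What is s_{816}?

We have s_0 = 22,  s_1 = 11,  s_2 = 9,  s_3 = 16,  s_4 = 5,  s_5 = 3,  s_6 = 10,  s_7 = 26,  s_8 = 24,  s_9 = 4,  s_{10} = 20,  s_{11} = 18,  s_{12} = 25,  s_{13} = 14,  s_{14} = 12,  s_{15} = 19,  s_{16} = 8,  s_{17} = 6,  s_{18} = 13,  s_{19} = 2,  s_{20} = 0,  s_{21} = 7,  s_{22} = 23,  s_{23} = 21,  s_{24} = 1,  s_{25} = 17,  s_{26} = 15,  s_{27} = 22.
The sequence repeats with period 27.
(816 - 0) mod 27 = 6, so s_{816} = s_6 = 10.

10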